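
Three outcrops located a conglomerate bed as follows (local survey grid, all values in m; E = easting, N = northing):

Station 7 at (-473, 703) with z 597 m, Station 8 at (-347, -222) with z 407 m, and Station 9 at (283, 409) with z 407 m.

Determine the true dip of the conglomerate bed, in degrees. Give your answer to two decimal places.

14.35°

Two edge vectors: Station 7→Station 8 = (126, -925, -190), Station 7→Station 9 = (756, -294, -190).
Normal n = (Station 7→Station 8) × (Station 7→Station 9) = (119890, -119700, 662256).
So ∂z/∂E = −n_x/n_z = −0.18103 and ∂z/∂N = −n_y/n_z = 0.18075.
Gradient magnitude |∇z| = √(a² + b²) = √(0.03277 + 0.03267) = 0.25582.
True dip = arctan(0.25582) = 14.35°, dipping toward SE (azimuth ≈ 135°).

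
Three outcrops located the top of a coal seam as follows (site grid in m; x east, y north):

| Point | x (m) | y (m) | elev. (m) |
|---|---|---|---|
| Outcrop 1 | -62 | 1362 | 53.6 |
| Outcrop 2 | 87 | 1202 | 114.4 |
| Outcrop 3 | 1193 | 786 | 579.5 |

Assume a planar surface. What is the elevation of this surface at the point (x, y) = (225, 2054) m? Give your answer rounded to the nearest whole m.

Let the plane be z = a·x + b·y + c.
Outcrop 2−Outcrop 1: 149a − 160b = 60.8;  Outcrop 3−Outcrop 1: 1255a − 576b = 525.9.
Solving gives a = 0.42725, b = 0.01787.
Then c = 53.6 − a·-62 − b·1362 = 55.74.
At (225, 2054): z = 96.1 + 36.7 + 55.74 = 188.6 m.

189 m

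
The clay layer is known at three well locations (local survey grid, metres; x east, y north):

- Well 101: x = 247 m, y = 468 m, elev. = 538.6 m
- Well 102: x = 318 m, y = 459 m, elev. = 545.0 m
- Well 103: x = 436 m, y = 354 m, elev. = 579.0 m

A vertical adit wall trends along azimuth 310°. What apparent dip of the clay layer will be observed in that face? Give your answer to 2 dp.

Two edge vectors: Well 101→Well 102 = (71, -9, 6.4), Well 101→Well 103 = (189, -114, 40.4).
Normal n = (Well 101→Well 102) × (Well 101→Well 103) = (366, -1658.8, -6393).
So ∂z/∂x = −n_x/n_z = 0.05725 and ∂z/∂y = −n_y/n_z = −0.25947.
Unit vector along 310° is (sin 310°, cos 310°) = (-0.7660, 0.6428).
Slope in that direction = a·(-0.7660) + b·(0.6428) = −0.21064.
Apparent dip = arctan|0.21064| = 11.89° (true dip is 14.9°, so apparent ≤ true as expected).

11.89°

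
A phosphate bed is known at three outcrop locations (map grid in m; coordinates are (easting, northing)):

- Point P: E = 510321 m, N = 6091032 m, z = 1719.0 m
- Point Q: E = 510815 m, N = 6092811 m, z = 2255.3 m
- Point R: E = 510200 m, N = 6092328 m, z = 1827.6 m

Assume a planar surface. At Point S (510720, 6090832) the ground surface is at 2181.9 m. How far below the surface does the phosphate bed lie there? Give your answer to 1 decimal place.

Two edge vectors: Point P→Point Q = (494, 1779, 536.3), Point P→Point R = (-121, 1296, 108.6).
Normal n = (Point P→Point Q) × (Point P→Point R) = (-501845.4, -118540.7, 855483).
So ∂z/∂E = −n_x/n_z = 0.586622294 and ∂z/∂N = −n_y/n_z = 0.138565816.
Intercept c from Point P: 1719 − 299365.68 − 844008.82 = −1141655.50.
At (510720, 6090832): z_contact = 299599.74 + 843981.11 − 1141655.50 = 1925.35 m.
Depth below ground = 2181.9 − 1925.35 = 256.6 m.

256.6 m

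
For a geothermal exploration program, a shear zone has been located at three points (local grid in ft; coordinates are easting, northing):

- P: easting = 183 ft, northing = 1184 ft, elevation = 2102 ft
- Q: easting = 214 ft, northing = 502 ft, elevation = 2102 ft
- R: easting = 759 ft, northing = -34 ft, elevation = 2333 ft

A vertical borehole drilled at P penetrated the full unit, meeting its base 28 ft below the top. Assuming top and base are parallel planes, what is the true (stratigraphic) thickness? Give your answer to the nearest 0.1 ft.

Two edge vectors: P→Q = (31, -682, 0), P→R = (576, -1218, 231).
Normal n = (P→Q) × (P→R) = (-157542, -7161, 355074).
So ∂z/∂easting = −n_x/n_z = 0.44369 and ∂z/∂northing = −n_y/n_z = 0.02017.
|∇z| = √(a²+b²) = 0.44415, so dip δ = arctan(0.44415) = 23.95°.
True thickness = vertical thickness × cos δ = 28 × cos 23.95° = 25.6 ft.

25.6 ft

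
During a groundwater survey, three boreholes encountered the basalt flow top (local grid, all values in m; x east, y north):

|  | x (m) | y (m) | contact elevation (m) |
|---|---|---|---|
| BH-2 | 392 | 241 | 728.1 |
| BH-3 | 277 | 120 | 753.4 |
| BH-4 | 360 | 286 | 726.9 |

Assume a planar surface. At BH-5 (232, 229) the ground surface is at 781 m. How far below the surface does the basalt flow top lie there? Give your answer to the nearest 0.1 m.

Let the plane be z = a·x + b·y + c.
BH-3−BH-2: −115a − 121b = 25.3;  BH-4−BH-2: −32a + 45b = −1.2.
Solving gives a = −0.10979, b = −0.10474.
Then c = 728.1 − a·392 − b·241 = 796.38.
At (232, 229): z_contact = −25.47 − 23.99 + 796.38 = 746.92 m.
Depth below ground = 781 − 746.92 = 34.1 m.

34.1 m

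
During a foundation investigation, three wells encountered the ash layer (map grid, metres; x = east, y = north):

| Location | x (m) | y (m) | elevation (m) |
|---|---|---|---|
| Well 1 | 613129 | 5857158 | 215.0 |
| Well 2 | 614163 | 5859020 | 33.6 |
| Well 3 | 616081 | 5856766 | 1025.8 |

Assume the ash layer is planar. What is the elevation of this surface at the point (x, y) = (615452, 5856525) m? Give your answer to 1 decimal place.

928.6 m

Two edge vectors: Well 1→Well 2 = (1034, 1862, -181.4), Well 1→Well 3 = (2952, -392, 810.8).
Normal n = (Well 1→Well 2) × (Well 1→Well 3) = (1438600.8, -1373860, -5901952).
So ∂z/∂x = −n_x/n_z = 0.243750000 and ∂z/∂y = −n_y/n_z = −0.232780612.
Intercept c from Well 1: 215 − 149450.19 + 1363432.83 = 1214197.63.
At (615452, 5856525): z = 150016.4 − 1363285.5 + 1214197.63 = 928.6 m.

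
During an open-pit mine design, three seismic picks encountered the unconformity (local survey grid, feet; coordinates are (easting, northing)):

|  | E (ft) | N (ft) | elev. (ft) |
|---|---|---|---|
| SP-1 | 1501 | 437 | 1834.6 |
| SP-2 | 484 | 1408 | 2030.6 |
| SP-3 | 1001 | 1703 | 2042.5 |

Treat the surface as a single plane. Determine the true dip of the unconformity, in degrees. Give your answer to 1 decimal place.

Two edge vectors: SP-1→SP-2 = (-1017, 971, 196), SP-1→SP-3 = (-500, 1266, 207.9).
Normal n = (SP-1→SP-2) × (SP-1→SP-3) = (-46265.1, 113434.3, -802022).
So ∂z/∂E = −n_x/n_z = −0.05769 and ∂z/∂N = −n_y/n_z = 0.14144.
Gradient magnitude |∇z| = √(a² + b²) = √(0.00333 + 0.02000) = 0.15275.
True dip = arctan(0.15275) = 8.7°, dipping toward SSE (azimuth ≈ 158°).

8.7°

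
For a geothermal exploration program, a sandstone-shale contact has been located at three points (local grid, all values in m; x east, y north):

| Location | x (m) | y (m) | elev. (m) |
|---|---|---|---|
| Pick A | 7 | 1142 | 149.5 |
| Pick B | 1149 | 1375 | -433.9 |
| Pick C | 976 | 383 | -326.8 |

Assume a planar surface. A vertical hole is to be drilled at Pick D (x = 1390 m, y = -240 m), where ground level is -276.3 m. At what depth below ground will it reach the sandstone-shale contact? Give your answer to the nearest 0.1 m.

Two edge vectors: Pick A→Pick B = (1142, 233, -583.4), Pick A→Pick C = (969, -759, -476.3).
Normal n = (Pick A→Pick B) × (Pick A→Pick C) = (-553778.5, -21380, -1092555).
So ∂z/∂x = −n_x/n_z = −0.506866 and ∂z/∂y = −n_y/n_z = −0.019569.
Intercept c from Pick A: 149.5 + 3.55 + 22.35 = 175.40.
At (1390, -240): z_contact = −704.54 + 4.70 + 175.40 = -524.45 m.
Depth below ground = -276.3 − (-524.45) = 248.2 m.

248.2 m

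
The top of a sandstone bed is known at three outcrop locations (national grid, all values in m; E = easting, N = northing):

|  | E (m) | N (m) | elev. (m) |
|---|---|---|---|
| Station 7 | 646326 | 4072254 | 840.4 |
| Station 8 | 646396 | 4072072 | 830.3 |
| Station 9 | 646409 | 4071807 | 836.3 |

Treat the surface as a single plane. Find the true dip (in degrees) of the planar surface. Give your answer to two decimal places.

13.24°

Let the plane be z = a·E + b·N + c.
Station 8−Station 7: 70a − 182b = −10.1;  Station 9−Station 7: 83a − 447b = −4.1.
Solving gives a = −0.23285, b = −0.03406.
Gradient magnitude |∇z| = √(a² + b²) = √(0.05422 + 0.00116) = 0.23533.
True dip = arctan(0.23533) = 13.24°, dipping toward E (azimuth ≈ 082°).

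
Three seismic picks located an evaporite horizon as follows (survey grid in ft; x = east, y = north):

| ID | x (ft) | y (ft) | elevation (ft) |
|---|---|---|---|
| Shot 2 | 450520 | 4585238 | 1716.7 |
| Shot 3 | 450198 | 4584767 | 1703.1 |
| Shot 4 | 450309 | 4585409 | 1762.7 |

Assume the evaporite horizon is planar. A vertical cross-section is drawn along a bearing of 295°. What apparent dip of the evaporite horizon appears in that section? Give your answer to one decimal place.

9.2°

Two edge vectors: Shot 2→Shot 3 = (-322, -471, -13.6), Shot 2→Shot 4 = (-211, 171, 46).
Normal n = (Shot 2→Shot 3) × (Shot 2→Shot 4) = (-19340.4, 17681.6, -154443).
So ∂z/∂x = −n_x/n_z = −0.12523 and ∂z/∂y = −n_y/n_z = 0.11449.
Unit vector along 295° is (sin 295°, cos 295°) = (-0.9063, 0.4226).
Slope in that direction = a·(-0.9063) + b·(0.4226) = 0.16188.
Apparent dip = arctan|0.16188| = 9.2° (true dip is 9.6°, so apparent ≤ true as expected).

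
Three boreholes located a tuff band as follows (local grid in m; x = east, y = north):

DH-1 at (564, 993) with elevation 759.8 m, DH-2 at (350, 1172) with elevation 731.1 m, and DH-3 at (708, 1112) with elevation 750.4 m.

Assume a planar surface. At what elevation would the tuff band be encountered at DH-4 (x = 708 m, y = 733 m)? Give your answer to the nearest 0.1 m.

Two edge vectors: DH-1→DH-2 = (-214, 179, -28.7), DH-1→DH-3 = (144, 119, -9.4).
Normal n = (DH-1→DH-2) × (DH-1→DH-3) = (1732.7, -6144.4, -51242).
So ∂z/∂x = −n_x/n_z = 0.033814 and ∂z/∂y = −n_y/n_z = −0.119909.
Intercept c from DH-1: 759.8 − 19.07 + 119.07 = 859.80.
At (708, 733): z = 23.9 − 87.9 + 859.80 = 795.8 m.

795.8 m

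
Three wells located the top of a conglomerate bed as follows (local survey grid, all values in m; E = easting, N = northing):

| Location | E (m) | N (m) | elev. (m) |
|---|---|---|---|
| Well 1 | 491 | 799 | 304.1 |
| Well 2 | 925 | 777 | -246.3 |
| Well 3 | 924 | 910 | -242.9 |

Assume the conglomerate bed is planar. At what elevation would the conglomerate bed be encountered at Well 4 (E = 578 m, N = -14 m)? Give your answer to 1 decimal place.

180.8 m

Let the plane be z = a·E + b·N + c.
Well 2−Well 1: 434a − 22b = −550.4;  Well 3−Well 1: 433a + 111b = −547.
Solving gives a = −1.26739, b = 0.01603.
Then c = 304.1 − a·491 − b·799 = 913.58.
At (578, -14): z = −732.6 − 0.2 + 913.58 = 180.8 m.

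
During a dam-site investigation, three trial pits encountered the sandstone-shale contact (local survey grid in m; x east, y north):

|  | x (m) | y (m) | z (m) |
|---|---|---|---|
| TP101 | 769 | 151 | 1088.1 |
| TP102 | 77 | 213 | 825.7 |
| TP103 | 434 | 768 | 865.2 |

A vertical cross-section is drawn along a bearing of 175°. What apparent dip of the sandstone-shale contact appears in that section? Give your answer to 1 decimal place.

11.0°

Two edge vectors: TP101→TP102 = (-692, 62, -262.4), TP101→TP103 = (-335, 617, -222.9).
Normal n = (TP101→TP102) × (TP101→TP103) = (148081, -66342.8, -406194).
So ∂z/∂x = −n_x/n_z = 0.36456 and ∂z/∂y = −n_y/n_z = −0.16333.
Unit vector along 175° is (sin 175°, cos 175°) = (0.0872, -0.9962).
Slope in that direction = a·(0.0872) + b·(-0.9962) = 0.19448.
Apparent dip = arctan|0.19448| = 11.0° (true dip is 21.8°, so apparent ≤ true as expected).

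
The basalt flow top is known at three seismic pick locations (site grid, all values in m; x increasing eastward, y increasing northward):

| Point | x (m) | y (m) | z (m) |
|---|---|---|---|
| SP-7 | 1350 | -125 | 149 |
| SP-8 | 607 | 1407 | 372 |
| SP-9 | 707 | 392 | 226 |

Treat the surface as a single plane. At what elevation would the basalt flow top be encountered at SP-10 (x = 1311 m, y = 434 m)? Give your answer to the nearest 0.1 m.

229.3 m

Two edge vectors: SP-7→SP-8 = (-743, 1532, 223), SP-7→SP-9 = (-643, 517, 77).
Normal n = (SP-7→SP-8) × (SP-7→SP-9) = (2673, -86178, 600945).
So ∂z/∂x = −n_x/n_z = −0.004448 and ∂z/∂y = −n_y/n_z = 0.143404.
Intercept c from SP-7: 149 + 6.00 + 17.93 = 172.93.
At (1311, 434): z = −5.8 + 62.2 + 172.93 = 229.3 m.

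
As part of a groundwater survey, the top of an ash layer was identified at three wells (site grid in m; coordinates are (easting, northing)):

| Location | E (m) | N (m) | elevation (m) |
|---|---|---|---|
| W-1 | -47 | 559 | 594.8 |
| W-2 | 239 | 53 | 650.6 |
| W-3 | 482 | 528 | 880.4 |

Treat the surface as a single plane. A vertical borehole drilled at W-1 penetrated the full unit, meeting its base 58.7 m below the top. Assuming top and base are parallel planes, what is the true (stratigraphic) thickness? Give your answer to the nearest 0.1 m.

Let the plane be z = a·E + b·N + c.
W-2−W-1: 286a − 506b = 55.8;  W-3−W-1: 529a − 31b = 285.6.
Solving gives a = 0.55170, b = 0.20155.
|∇z| = √(a²+b²) = 0.58736, so dip δ = arctan(0.58736) = 30.43°.
True thickness = vertical thickness × cos δ = 58.7 × cos 30.43° = 50.6 m.

50.6 m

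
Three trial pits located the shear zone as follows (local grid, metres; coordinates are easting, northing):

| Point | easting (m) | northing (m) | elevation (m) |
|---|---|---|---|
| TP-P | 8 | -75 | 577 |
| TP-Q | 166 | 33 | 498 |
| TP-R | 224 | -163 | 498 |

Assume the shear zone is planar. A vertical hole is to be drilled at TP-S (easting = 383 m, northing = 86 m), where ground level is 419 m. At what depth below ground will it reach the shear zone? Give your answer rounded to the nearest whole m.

Two edge vectors: TP-P→TP-Q = (158, 108, -79), TP-P→TP-R = (216, -88, -79).
Normal n = (TP-P→TP-Q) × (TP-P→TP-R) = (-15484, -4582, -37232).
So ∂z/∂easting = −n_x/n_z = −0.41588 and ∂z/∂northing = −n_y/n_z = −0.12307.
Intercept c from TP-P: 577 + 3.33 − 9.23 = 571.10.
At (383, 86): z_contact = −159.3 − 10.6 + 571.10 = 401.2 m.
Depth below ground = 419 − 401.2 = 18 m.

18 m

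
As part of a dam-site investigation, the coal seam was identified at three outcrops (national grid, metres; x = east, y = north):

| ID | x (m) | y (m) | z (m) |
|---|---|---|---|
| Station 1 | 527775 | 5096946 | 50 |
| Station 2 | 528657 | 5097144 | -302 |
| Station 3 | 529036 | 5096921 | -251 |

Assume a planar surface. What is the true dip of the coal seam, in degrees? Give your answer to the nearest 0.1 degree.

Two edge vectors: Station 1→Station 2 = (882, 198, -352), Station 1→Station 3 = (1261, -25, -301).
Normal n = (Station 1→Station 2) × (Station 1→Station 3) = (-68398, -178390, -271728).
So ∂z/∂x = −n_x/n_z = −0.25171 and ∂z/∂y = −n_y/n_z = −0.65650.
Gradient magnitude |∇z| = √(a² + b²) = √(0.06336 + 0.43099) = 0.70310.
True dip = arctan(0.70310) = 35.1°, dipping toward NNE (azimuth ≈ 021°).

35.1°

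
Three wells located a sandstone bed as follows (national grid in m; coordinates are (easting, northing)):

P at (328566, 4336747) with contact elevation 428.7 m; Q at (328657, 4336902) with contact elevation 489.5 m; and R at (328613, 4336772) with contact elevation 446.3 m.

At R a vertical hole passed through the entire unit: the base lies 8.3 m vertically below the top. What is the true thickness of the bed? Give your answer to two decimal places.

7.84 m

Two edge vectors: P→Q = (91, 155, 60.8), P→R = (47, 25, 17.6).
Normal n = (P→Q) × (P→R) = (1208, 1256, -5010).
So ∂z/∂E = −n_x/n_z = 0.24112 and ∂z/∂N = −n_y/n_z = 0.25070.
|∇z| = √(a²+b²) = 0.34783, so dip δ = arctan(0.34783) = 19.18°.
True thickness = vertical thickness × cos δ = 8.3 × cos 19.18° = 7.84 m.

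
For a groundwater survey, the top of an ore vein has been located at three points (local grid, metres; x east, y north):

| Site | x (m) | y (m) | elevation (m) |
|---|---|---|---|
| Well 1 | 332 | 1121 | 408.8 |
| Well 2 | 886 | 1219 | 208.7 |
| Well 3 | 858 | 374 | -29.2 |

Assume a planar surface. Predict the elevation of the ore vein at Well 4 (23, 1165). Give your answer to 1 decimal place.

Let the plane be z = a·x + b·y + c.
Well 2−Well 1: 554a + 98b = −200.1;  Well 3−Well 1: 526a − 747b = −438.
Solving gives a = −0.413417, b = 0.295238.
Then c = 408.8 − a·332 − b·1121 = 215.09.
At (23, 1165): z = −9.5 + 344.0 + 215.09 = 549.5 m.

549.5 m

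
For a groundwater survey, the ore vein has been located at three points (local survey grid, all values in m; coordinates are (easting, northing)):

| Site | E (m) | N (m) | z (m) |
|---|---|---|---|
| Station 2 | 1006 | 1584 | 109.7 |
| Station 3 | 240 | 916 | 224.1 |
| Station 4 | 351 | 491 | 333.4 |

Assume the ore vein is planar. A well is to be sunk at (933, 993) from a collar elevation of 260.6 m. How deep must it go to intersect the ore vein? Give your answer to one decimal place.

12.8 m

Let the plane be z = a·E + b·N + c.
Station 3−Station 2: −766a − 668b = 114.4;  Station 4−Station 2: −655a − 1093b = 223.7.
Solving gives a = 0.061027, b = −0.241238.
Then c = 109.7 − a·1006 − b·1584 = 430.43.
At (933, 993): z_contact = 56.94 − 239.55 + 430.43 = 247.82 m.
Depth below ground = 260.6 − 247.82 = 12.8 m.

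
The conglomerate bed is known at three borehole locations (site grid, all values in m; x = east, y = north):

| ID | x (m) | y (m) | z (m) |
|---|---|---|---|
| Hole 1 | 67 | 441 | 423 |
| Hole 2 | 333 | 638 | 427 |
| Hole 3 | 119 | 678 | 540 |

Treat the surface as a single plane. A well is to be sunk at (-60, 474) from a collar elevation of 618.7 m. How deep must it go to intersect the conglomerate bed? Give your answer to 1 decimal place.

Let the plane be z = a·x + b·y + c.
Hole 2−Hole 1: 266a + 197b = 4;  Hole 3−Hole 1: 52a + 237b = 117.
Solving gives a = −0.41860, b = 0.58551.
Then c = 423 − a·67 − b·441 = 192.83.
At (-60, 474): z_contact = 25.12 + 277.53 + 192.83 = 495.48 m.
Depth below ground = 618.7 − 495.48 = 123.2 m.

123.2 m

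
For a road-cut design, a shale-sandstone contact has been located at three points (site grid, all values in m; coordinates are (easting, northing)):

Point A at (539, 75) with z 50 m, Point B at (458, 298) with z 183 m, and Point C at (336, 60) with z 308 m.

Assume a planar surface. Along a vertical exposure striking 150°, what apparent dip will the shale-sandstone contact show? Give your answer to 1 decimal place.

Let the plane be z = a·E + b·N + c.
Point B−Point A: −81a + 223b = 133;  Point C−Point A: −203a − 15b = 258.
Solving gives a = −1.28063, b = 0.13125.
Unit vector along 150° is (sin 150°, cos 150°) = (0.5000, -0.8660).
Slope in that direction = a·(0.5000) + b·(-0.8660) = −0.75398.
Apparent dip = arctan|0.75398| = 37.0° (true dip is 52.2°, so apparent ≤ true as expected).

37.0°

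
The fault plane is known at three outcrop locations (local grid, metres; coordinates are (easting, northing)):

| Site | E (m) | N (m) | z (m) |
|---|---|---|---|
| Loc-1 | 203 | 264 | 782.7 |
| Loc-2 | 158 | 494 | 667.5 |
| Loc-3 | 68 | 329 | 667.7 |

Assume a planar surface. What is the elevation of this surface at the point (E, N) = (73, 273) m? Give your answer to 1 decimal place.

Two edge vectors: Loc-1→Loc-2 = (-45, 230, -115.2), Loc-1→Loc-3 = (-135, 65, -115).
Normal n = (Loc-1→Loc-2) × (Loc-1→Loc-3) = (-18962, 10377, 28125).
So ∂z/∂E = −n_x/n_z = 0.67420 and ∂z/∂N = −n_y/n_z = −0.36896.
Intercept c from Loc-1: 782.7 − 136.86 + 97.41 = 743.24.
At (73, 273): z = 49.2 − 100.7 + 743.24 = 691.7 m.

691.7 m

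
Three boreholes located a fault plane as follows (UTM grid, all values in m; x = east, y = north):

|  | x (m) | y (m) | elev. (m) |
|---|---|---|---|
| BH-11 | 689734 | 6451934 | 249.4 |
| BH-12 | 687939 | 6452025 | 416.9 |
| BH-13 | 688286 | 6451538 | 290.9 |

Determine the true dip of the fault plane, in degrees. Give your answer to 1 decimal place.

Two edge vectors: BH-11→BH-12 = (-1795, 91, 167.5), BH-11→BH-13 = (-1448, -396, 41.5).
Normal n = (BH-11→BH-12) × (BH-11→BH-13) = (70106.5, -168047.5, 842588).
So ∂z/∂x = −n_x/n_z = −0.08320 and ∂z/∂y = −n_y/n_z = 0.19944.
Gradient magnitude |∇z| = √(a² + b²) = √(0.00692 + 0.03978) = 0.21610.
True dip = arctan(0.21610) = 12.2°, dipping toward SSE (azimuth ≈ 157°).

12.2°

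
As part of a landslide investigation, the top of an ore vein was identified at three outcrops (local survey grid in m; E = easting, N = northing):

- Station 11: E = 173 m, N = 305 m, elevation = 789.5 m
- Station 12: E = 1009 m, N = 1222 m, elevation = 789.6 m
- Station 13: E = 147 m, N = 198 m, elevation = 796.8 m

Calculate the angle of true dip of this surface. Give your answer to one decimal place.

7.9°

Two edge vectors: Station 11→Station 12 = (836, 917, 0.1), Station 11→Station 13 = (-26, -107, 7.3).
Normal n = (Station 11→Station 12) × (Station 11→Station 13) = (6704.8, -6105.4, -65610).
So ∂z/∂E = −n_x/n_z = 0.10219 and ∂z/∂N = −n_y/n_z = −0.09306.
Gradient magnitude |∇z| = √(a² + b²) = √(0.01044 + 0.00866) = 0.13821.
True dip = arctan(0.13821) = 7.9°, dipping toward NW (azimuth ≈ 312°).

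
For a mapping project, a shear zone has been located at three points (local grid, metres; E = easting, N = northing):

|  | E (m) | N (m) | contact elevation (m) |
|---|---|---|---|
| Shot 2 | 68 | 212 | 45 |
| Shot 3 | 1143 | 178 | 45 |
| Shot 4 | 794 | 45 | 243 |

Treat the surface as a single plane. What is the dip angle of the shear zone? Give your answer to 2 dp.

Two edge vectors: Shot 2→Shot 3 = (1075, -34, 0), Shot 2→Shot 4 = (726, -167, 198).
Normal n = (Shot 2→Shot 3) × (Shot 2→Shot 4) = (-6732, -212850, -154841).
So ∂z/∂E = −n_x/n_z = −0.04348 and ∂z/∂N = −n_y/n_z = −1.37464.
Gradient magnitude |∇z| = √(a² + b²) = √(0.00189 + 1.88962) = 1.37532.
True dip = arctan(1.37532) = 53.98°, dipping toward N (azimuth ≈ 002°).

53.98°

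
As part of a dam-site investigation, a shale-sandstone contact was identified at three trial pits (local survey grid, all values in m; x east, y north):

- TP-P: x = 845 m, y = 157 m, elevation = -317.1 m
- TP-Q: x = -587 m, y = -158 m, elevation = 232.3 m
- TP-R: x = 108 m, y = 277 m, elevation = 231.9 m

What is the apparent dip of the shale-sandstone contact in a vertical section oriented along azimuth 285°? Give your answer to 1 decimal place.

39.2°

Two edge vectors: TP-P→TP-Q = (-1432, -315, 549.4), TP-P→TP-R = (-737, 120, 549).
Normal n = (TP-P→TP-Q) × (TP-P→TP-R) = (-238863, 381260.2, -403995).
So ∂z/∂x = −n_x/n_z = −0.59125 and ∂z/∂y = −n_y/n_z = 0.94373.
Unit vector along 285° is (sin 285°, cos 285°) = (-0.9659, 0.2588).
Slope in that direction = a·(-0.9659) + b·(0.2588) = 0.81536.
Apparent dip = arctan|0.81536| = 39.2° (true dip is 48.1°, so apparent ≤ true as expected).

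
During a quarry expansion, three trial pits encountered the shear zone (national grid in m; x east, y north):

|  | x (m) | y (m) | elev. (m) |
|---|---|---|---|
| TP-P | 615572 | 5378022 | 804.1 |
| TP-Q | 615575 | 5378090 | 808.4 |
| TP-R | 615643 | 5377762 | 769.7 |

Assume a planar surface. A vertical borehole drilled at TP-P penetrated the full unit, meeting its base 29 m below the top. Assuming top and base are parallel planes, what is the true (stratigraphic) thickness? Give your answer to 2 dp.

Two edge vectors: TP-P→TP-Q = (3, 68, 4.3), TP-P→TP-R = (71, -260, -34.4).
Normal n = (TP-P→TP-Q) × (TP-P→TP-R) = (-1221.2, 408.5, -5608).
So ∂z/∂x = −n_x/n_z = −0.21776 and ∂z/∂y = −n_y/n_z = 0.07284.
|∇z| = √(a²+b²) = 0.22962, so dip δ = arctan(0.22962) = 12.93°.
True thickness = vertical thickness × cos δ = 29 × cos 12.93° = 28.26 m.

28.26 m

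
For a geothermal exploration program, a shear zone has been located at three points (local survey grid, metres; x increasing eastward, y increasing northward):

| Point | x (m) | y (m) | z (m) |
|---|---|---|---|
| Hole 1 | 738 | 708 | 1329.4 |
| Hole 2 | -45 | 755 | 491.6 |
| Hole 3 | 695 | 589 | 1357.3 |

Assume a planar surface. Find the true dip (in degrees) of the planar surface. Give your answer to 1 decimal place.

Two edge vectors: Hole 1→Hole 2 = (-783, 47, -837.8), Hole 1→Hole 3 = (-43, -119, 27.9).
Normal n = (Hole 1→Hole 2) × (Hole 1→Hole 3) = (-98386.9, 57871.1, 95198).
So ∂z/∂x = −n_x/n_z = 1.03350 and ∂z/∂y = −n_y/n_z = −0.60790.
Gradient magnitude |∇z| = √(a² + b²) = √(1.06812 + 0.36955) = 1.19903.
True dip = arctan(1.19903) = 50.2°, dipping toward WNW (azimuth ≈ 300°).

50.2°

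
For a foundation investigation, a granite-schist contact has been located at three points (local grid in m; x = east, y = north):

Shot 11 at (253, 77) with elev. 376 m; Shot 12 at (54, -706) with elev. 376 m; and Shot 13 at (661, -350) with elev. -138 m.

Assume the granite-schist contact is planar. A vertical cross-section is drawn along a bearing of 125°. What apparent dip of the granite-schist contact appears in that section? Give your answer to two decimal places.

Let the plane be z = a·x + b·y + c.
Shot 12−Shot 11: −199a − 783b = 0;  Shot 13−Shot 11: 408a − 427b = −514.
Solving gives a = −0.99512, b = 0.25291.
Unit vector along 125° is (sin 125°, cos 125°) = (0.8192, -0.5736).
Slope in that direction = a·(0.8192) + b·(-0.5736) = −0.96021.
Apparent dip = arctan|0.96021| = 43.84° (true dip is 45.8°, so apparent ≤ true as expected).

43.84°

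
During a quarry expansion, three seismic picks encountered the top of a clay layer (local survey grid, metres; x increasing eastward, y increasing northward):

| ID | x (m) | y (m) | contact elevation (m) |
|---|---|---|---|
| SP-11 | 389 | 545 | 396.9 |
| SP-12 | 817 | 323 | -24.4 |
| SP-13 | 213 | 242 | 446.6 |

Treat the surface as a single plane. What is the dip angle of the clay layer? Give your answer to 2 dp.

Two edge vectors: SP-11→SP-12 = (428, -222, -421.3), SP-11→SP-13 = (-176, -303, 49.7).
Normal n = (SP-11→SP-12) × (SP-11→SP-13) = (-138687.3, 52877.2, -168756).
So ∂z/∂x = −n_x/n_z = −0.82182 and ∂z/∂y = −n_y/n_z = 0.31334.
Gradient magnitude |∇z| = √(a² + b²) = √(0.67539 + 0.09818) = 0.87953.
True dip = arctan(0.87953) = 41.33°, dipping toward ESE (azimuth ≈ 111°).

41.33°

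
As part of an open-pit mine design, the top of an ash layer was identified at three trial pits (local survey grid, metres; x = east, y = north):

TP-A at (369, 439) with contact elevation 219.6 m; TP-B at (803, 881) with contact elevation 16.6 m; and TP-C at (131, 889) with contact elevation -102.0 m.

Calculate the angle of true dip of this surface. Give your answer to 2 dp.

32.93°

Two edge vectors: TP-A→TP-B = (434, 442, -203), TP-A→TP-C = (-238, 450, -321.6).
Normal n = (TP-A→TP-B) × (TP-A→TP-C) = (-50797.2, 187888.4, 300496).
So ∂z/∂x = −n_x/n_z = 0.16904 and ∂z/∂y = −n_y/n_z = −0.62526.
Gradient magnitude |∇z| = √(a² + b²) = √(0.02858 + 0.39095) = 0.64771.
True dip = arctan(0.64771) = 32.93°, dipping toward NNW (azimuth ≈ 345°).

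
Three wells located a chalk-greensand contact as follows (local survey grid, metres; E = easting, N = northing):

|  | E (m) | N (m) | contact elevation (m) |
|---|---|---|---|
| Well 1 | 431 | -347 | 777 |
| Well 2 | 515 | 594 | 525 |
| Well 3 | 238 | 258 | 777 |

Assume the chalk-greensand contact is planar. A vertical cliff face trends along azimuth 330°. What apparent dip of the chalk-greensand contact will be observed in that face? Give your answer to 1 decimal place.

Two edge vectors: Well 1→Well 2 = (84, 941, -252), Well 1→Well 3 = (-193, 605, 0).
Normal n = (Well 1→Well 2) × (Well 1→Well 3) = (152460, 48636, 232433).
So ∂z/∂E = −n_x/n_z = −0.65593 and ∂z/∂N = −n_y/n_z = −0.20925.
Unit vector along 330° is (sin 330°, cos 330°) = (-0.5000, 0.8660).
Slope in that direction = a·(-0.5000) + b·(0.8660) = 0.14675.
Apparent dip = arctan|0.14675| = 8.3° (true dip is 34.5°, so apparent ≤ true as expected).

8.3°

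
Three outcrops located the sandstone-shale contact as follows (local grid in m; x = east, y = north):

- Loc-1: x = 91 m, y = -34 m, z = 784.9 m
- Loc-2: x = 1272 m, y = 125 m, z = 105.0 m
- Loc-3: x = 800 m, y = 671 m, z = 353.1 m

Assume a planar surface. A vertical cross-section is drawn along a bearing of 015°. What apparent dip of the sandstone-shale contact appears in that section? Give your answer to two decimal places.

10.49°

Two edge vectors: Loc-1→Loc-2 = (1181, 159, -679.9), Loc-1→Loc-3 = (709, 705, -431.8).
Normal n = (Loc-1→Loc-2) × (Loc-1→Loc-3) = (410673.3, 27906.7, 719874).
So ∂z/∂x = −n_x/n_z = −0.57048 and ∂z/∂y = −n_y/n_z = −0.03877.
Unit vector along 015° is (sin 15°, cos 15°) = (0.2588, 0.9659).
Slope in that direction = a·(0.2588) + b·(0.9659) = −0.18510.
Apparent dip = arctan|0.18510| = 10.49° (true dip is 29.8°, so apparent ≤ true as expected).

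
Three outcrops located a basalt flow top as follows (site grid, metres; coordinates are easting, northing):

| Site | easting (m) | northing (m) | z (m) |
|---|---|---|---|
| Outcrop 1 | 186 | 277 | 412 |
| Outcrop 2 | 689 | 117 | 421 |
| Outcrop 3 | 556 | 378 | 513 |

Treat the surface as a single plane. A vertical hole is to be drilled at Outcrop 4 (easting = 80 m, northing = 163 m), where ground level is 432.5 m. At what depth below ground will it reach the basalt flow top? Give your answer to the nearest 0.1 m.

Let the plane be z = a·easting + b·northing + c.
Outcrop 2−Outcrop 1: 503a − 160b = 9;  Outcrop 3−Outcrop 1: 370a + 101b = 101.
Solving gives a = 0.15517, b = 0.43156.
Then c = 412 − a·186 − b·277 = 263.60.
At (80, 163): z_contact = 12.41 + 70.34 + 263.60 = 346.35 m.
Depth below ground = 432.5 − 346.35 = 86.1 m.

86.1 m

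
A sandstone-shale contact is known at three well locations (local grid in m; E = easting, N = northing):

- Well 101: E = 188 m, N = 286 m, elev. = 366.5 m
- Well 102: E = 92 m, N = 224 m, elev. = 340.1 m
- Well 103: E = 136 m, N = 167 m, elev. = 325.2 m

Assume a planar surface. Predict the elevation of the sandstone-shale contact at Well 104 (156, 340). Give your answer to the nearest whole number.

Two edge vectors: Well 101→Well 102 = (-96, -62, -26.4), Well 101→Well 103 = (-52, -119, -41.3).
Normal n = (Well 101→Well 102) × (Well 101→Well 103) = (-581, -2592, 8200).
So ∂z/∂E = −n_x/n_z = 0.07085 and ∂z/∂N = −n_y/n_z = 0.31610.
Intercept c from Well 101: 366.5 − 13.32 − 90.40 = 262.78.
At (156, 340): z = 11.1 + 107.5 + 262.78 = 381.3 m.

381 m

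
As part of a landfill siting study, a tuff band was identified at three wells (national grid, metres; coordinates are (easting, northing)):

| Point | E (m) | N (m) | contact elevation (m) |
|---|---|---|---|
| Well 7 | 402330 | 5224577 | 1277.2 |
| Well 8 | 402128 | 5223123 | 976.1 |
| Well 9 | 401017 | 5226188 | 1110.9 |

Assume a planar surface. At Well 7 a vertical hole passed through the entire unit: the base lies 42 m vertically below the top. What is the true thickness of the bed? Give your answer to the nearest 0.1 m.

Two edge vectors: Well 7→Well 8 = (-202, -1454, -301.1), Well 7→Well 9 = (-1313, 1611, -166.3).
Normal n = (Well 7→Well 8) × (Well 7→Well 9) = (726872.3, 361751.7, -2234524).
So ∂z/∂E = −n_x/n_z = 0.32529 and ∂z/∂N = −n_y/n_z = 0.16189.
|∇z| = √(a²+b²) = 0.36335, so dip δ = arctan(0.36335) = 19.97°.
True thickness = vertical thickness × cos δ = 42 × cos 19.97° = 39.5 m.

39.5 m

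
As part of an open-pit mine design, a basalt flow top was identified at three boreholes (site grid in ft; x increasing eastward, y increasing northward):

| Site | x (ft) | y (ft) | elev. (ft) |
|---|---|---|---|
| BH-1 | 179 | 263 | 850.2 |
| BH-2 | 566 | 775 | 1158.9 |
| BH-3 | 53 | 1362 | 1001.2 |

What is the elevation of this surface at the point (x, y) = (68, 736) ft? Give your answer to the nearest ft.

885 ft

Two edge vectors: BH-1→BH-2 = (387, 512, 308.7), BH-1→BH-3 = (-126, 1099, 151).
Normal n = (BH-1→BH-2) × (BH-1→BH-3) = (-261949.3, -97333.2, 489825).
So ∂z/∂x = −n_x/n_z = 0.53478 and ∂z/∂y = −n_y/n_z = 0.19871.
Intercept c from BH-1: 850.2 − 95.73 − 52.26 = 702.21.
At (68, 736): z = 36.4 + 146.3 + 702.21 = 884.8 ft.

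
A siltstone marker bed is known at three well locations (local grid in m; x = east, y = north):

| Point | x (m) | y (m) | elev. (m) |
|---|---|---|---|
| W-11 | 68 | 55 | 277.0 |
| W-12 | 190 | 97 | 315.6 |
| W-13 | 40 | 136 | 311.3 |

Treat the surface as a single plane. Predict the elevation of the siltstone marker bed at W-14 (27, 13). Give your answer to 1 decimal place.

Let the plane be z = a·x + b·y + c.
W-12−W-11: 122a + 42b = 38.6;  W-13−W-11: −28a + 81b = 34.3.
Solving gives a = 0.15247, b = 0.47616.
Then c = 277 − a·68 − b·55 = 240.44.
At (27, 13): z = 4.1 + 6.2 + 240.44 = 250.7 m.

250.7 m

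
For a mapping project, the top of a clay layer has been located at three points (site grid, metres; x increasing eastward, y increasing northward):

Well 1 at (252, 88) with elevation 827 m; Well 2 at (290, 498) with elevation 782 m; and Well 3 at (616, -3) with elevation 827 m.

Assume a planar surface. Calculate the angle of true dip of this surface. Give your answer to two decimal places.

Let the plane be z = a·x + b·y + c.
Well 2−Well 1: 38a + 410b = −45;  Well 3−Well 1: 364a − 91b = 0.
Solving gives a = −0.02682, b = −0.10727.
Gradient magnitude |∇z| = √(a² + b²) = √(0.00072 + 0.01151) = 0.11057.
True dip = arctan(0.11057) = 6.31°, dipping toward NNE (azimuth ≈ 014°).

6.31°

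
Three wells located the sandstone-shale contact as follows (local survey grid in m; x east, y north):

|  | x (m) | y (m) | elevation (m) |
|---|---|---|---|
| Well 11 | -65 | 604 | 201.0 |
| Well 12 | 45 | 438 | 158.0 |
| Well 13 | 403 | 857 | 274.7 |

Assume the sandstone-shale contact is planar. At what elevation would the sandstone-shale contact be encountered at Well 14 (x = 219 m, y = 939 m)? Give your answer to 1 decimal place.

Let the plane be z = a·x + b·y + c.
Well 12−Well 11: 110a − 166b = −43;  Well 13−Well 11: 468a + 253b = 73.7.
Solving gives a = 0.01284, b = 0.26755.
Then c = 201 − a·-65 − b·604 = 40.24.
At (219, 939): z = 2.8 + 251.2 + 40.24 = 294.3 m.

294.3 m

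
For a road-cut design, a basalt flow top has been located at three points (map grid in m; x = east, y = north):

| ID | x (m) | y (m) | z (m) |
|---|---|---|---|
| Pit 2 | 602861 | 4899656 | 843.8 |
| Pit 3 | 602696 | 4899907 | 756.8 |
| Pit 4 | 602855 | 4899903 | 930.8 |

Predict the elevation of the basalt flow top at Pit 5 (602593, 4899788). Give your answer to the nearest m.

Let the plane be z = a·x + b·y + c.
Pit 3−Pit 2: −165a + 251b = −87;  Pit 4−Pit 2: −6a + 247b = 87.
Solving gives a = 1.10387526, b = 0.37904150.
Then c = 843.8 − a·602861 − b·4899656 = −2521812.52.
At (602593, 4899788): z = 665187.5 + 1857223.0 − 2521812.52 = 598.0 m.

598 m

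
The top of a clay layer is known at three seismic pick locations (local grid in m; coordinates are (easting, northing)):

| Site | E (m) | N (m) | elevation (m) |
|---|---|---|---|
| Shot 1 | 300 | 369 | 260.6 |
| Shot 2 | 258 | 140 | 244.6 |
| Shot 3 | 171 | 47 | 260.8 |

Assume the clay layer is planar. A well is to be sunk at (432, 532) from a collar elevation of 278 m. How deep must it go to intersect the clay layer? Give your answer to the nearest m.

39 m

Let the plane be z = a·E + b·N + c.
Shot 2−Shot 1: −42a − 229b = −16;  Shot 3−Shot 1: −129a − 322b = 0.2.
Solving gives a = −0.32452, b = 0.12939.
Then c = 260.6 − a·300 − b·369 = 310.21.
At (432, 532): z_contact = −140.2 + 68.8 + 310.21 = 238.9 m.
Depth below ground = 278 − 238.9 = 39 m.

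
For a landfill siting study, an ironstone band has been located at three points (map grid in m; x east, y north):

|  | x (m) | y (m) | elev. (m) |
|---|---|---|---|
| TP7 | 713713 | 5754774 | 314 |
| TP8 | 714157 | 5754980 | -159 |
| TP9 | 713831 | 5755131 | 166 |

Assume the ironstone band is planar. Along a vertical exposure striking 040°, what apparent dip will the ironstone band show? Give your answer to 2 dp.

35.73°

Let the plane be z = a·x + b·y + c.
TP8−TP7: 444a + 206b = −473;  TP9−TP7: 118a + 357b = −148.
Solving gives a = −1.03110, b = −0.07376.
Unit vector along 040° is (sin 40°, cos 40°) = (0.6428, 0.7660).
Slope in that direction = a·(0.6428) + b·(0.7660) = −0.71928.
Apparent dip = arctan|0.71928| = 35.73° (true dip is 46.0°, so apparent ≤ true as expected).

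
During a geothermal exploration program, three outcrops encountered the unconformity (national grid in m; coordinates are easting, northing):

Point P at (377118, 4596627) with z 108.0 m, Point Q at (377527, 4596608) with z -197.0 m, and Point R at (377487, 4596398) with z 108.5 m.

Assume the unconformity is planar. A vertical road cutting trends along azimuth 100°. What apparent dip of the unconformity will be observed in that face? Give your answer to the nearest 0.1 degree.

Two edge vectors: Point P→Point Q = (409, -19, -305), Point P→Point R = (369, -229, 0.5).
Normal n = (Point P→Point Q) × (Point P→Point R) = (-69854.5, -112749.5, -86650).
So ∂z/∂easting = −n_x/n_z = −0.80617 and ∂z/∂northing = −n_y/n_z = −1.30121.
Unit vector along 100° is (sin 100°, cos 100°) = (0.9848, -0.1736).
Slope in that direction = a·(0.9848) + b·(-0.1736) = −0.56797.
Apparent dip = arctan|0.56797| = 29.6° (true dip is 56.8°, so apparent ≤ true as expected).

29.6°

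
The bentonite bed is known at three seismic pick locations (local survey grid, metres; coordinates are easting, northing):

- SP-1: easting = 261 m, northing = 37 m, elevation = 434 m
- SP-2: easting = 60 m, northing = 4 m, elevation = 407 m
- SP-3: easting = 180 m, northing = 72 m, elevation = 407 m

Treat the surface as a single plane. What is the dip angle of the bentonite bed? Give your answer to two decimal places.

20.99°

Let the plane be z = a·easting + b·northing + c.
SP-2−SP-1: −201a − 33b = −27;  SP-3−SP-1: −81a + 35b = −27.
Solving gives a = 0.18912, b = −0.33375.
Gradient magnitude |∇z| = √(a² + b²) = √(0.03577 + 0.11139) = 0.38361.
True dip = arctan(0.38361) = 20.99°, dipping toward NNW (azimuth ≈ 330°).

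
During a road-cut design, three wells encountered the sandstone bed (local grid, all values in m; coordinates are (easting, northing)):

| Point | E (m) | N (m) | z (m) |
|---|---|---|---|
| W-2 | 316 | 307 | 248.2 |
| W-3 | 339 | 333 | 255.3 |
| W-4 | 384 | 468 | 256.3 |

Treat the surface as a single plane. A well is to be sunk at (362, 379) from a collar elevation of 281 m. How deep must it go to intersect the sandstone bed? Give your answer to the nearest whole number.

22 m

Let the plane be z = a·E + b·N + c.
W-3−W-2: 23a + 26b = 7.1;  W-4−W-2: 68a + 161b = 8.1.
Solving gives a = 0.48191, b = −0.15323.
Then c = 248.2 − a·316 − b·307 = 142.96.
At (362, 379): z_contact = 174.5 − 58.1 + 142.96 = 259.3 m.
Depth below ground = 281 − 259.3 = 22 m.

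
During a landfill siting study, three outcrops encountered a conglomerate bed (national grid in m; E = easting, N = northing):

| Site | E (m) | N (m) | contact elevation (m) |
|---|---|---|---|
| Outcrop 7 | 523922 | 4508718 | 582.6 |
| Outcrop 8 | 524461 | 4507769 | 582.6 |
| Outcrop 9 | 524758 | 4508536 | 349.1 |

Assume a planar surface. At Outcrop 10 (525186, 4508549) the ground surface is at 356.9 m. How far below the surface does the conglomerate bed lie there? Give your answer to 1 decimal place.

146.6 m

Let the plane be z = a·E + b·N + c.
Outcrop 8−Outcrop 7: 539a − 949b = 0;  Outcrop 9−Outcrop 7: 836a − 182b = −233.5.
Solving gives a = −0.318714708, b = −0.181019207.
Then c = 582.6 − a·523922 − b·4508718 = 983728.80.
At (525186, 4508549): z_contact = −167384.50 − 816133.96 + 983728.80 = 210.34 m.
Depth below ground = 356.9 − 210.34 = 146.6 m.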